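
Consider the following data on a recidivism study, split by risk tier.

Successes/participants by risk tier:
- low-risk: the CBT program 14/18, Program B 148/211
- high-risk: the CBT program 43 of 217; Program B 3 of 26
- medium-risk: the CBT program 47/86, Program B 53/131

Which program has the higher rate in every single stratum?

Low-risk: the CBT program 14/18 = 77.8%, Program B 148/211 = 70.1% → the CBT program
High-risk: the CBT program 43/217 = 19.8%, Program B 3/26 = 11.5% → the CBT program
Medium-risk: the CBT program 47/86 = 54.7%, Program B 53/131 = 40.5% → the CBT program
The CBT program has the higher rate in all 3 groups.

the CBT program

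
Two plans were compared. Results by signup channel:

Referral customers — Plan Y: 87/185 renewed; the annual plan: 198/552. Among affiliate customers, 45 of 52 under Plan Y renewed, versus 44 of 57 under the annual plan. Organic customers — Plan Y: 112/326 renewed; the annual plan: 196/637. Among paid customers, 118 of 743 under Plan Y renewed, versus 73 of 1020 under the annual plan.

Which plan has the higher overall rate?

Plan Y

Referral: Plan Y 87/185 = 47.0%, the annual plan 198/552 = 35.9% → Plan Y
Affiliate: Plan Y 45/52 = 86.5%, the annual plan 44/57 = 77.2% → Plan Y
Organic: Plan Y 112/326 = 34.4%, the annual plan 196/637 = 30.8% → Plan Y
Paid: Plan Y 118/743 = 15.9%, the annual plan 73/1020 = 7.2% → Plan Y
Overall: Plan Y 362/1306 = 27.7%, the annual plan 511/2266 = 22.6% → Plan Y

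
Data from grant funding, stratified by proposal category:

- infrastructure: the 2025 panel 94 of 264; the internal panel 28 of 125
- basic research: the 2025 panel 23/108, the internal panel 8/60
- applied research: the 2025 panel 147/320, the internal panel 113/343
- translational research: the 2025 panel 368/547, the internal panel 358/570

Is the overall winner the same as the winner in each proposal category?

Infrastructure: the 2025 panel 94/264 = 35.6%, the internal panel 28/125 = 22.4% → the 2025 panel
Basic research: the 2025 panel 23/108 = 21.3%, the internal panel 8/60 = 13.3% → the 2025 panel
Applied research: the 2025 panel 147/320 = 45.9%, the internal panel 113/343 = 32.9% → the 2025 panel
Translational research: the 2025 panel 368/547 = 67.3%, the internal panel 358/570 = 62.8% → the 2025 panel
Overall: the 2025 panel 632/1239 = 51.0%, the internal panel 507/1098 = 46.2% → the 2025 panel
The 2025 panel wins overall and in every proposal group — no reversal.

Yes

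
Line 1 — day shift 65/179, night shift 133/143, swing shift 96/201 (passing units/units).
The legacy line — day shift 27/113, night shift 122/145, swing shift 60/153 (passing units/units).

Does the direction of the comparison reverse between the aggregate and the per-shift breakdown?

Day shift: Line 1 65/179 = 36.3%, the legacy line 27/113 = 23.9% → Line 1
Night shift: Line 1 133/143 = 93.0%, the legacy line 122/145 = 84.1% → Line 1
Swing shift: Line 1 96/201 = 47.8%, the legacy line 60/153 = 39.2% → Line 1
Overall: Line 1 294/523 = 56.2%, the legacy line 209/411 = 50.9% → Line 1
Line 1 wins overall and in every shift group — no reversal.

No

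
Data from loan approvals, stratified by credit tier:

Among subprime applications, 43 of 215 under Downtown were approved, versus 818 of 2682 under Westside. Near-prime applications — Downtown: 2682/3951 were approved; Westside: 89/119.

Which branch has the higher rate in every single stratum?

Subprime: Downtown 43/215 = 20.0%, Westside 818/2682 = 30.5% → Westside
Near-prime: Downtown 2682/3951 = 67.9%, Westside 89/119 = 74.8% → Westside
Westside has the higher rate in both groups.

Westside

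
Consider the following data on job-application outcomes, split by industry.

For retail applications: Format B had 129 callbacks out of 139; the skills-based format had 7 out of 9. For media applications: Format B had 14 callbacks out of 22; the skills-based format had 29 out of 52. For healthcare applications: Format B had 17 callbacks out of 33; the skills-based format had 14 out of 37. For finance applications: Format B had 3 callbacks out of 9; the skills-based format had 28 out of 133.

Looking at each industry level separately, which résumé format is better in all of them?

Format B

Retail: Format B 129/139 = 92.8%, the skills-based format 7/9 = 77.8% → Format B
Media: Format B 14/22 = 63.6%, the skills-based format 29/52 = 55.8% → Format B
Healthcare: Format B 17/33 = 51.5%, the skills-based format 14/37 = 37.8% → Format B
Finance: Format B 3/9 = 33.3%, the skills-based format 28/133 = 21.1% → Format B
Format B has the higher rate in all 4 groups.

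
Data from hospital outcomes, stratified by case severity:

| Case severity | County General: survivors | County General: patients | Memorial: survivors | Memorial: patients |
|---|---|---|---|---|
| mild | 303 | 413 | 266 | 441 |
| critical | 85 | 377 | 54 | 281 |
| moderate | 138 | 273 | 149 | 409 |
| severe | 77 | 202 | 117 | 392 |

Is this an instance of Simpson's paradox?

Mild: County General 303/413 = 73.4%, Memorial 266/441 = 60.3% → County General
Critical: County General 85/377 = 22.5%, Memorial 54/281 = 19.2% → County General
Moderate: County General 138/273 = 50.5%, Memorial 149/409 = 36.4% → County General
Severe: County General 77/202 = 38.1%, Memorial 117/392 = 29.8% → County General
Overall: County General 603/1265 = 47.7%, Memorial 586/1523 = 38.5% → County General
County General wins overall and in every case group — no reversal.

No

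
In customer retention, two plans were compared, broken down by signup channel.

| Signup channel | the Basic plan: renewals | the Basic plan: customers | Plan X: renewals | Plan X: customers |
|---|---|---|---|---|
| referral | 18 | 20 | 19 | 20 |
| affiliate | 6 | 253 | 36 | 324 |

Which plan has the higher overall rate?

Referral: the Basic plan 18/20 = 90.0%, Plan X 19/20 = 95.0% → Plan X
Affiliate: the Basic plan 6/253 = 2.4%, Plan X 36/324 = 11.1% → Plan X
Overall: the Basic plan 24/273 = 8.8%, Plan X 55/344 = 16.0% → Plan X

Plan X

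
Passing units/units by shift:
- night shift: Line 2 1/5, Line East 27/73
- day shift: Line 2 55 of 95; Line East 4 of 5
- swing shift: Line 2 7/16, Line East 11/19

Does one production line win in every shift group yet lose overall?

Night shift: Line 2 1/5 = 20.0%, Line East 27/73 = 37.0% → Line East
Day shift: Line 2 55/95 = 57.9%, Line East 4/5 = 80.0% → Line East
Swing shift: Line 2 7/16 = 43.8%, Line East 11/19 = 57.9% → Line East
Overall: Line 2 63/116 = 54.3%, Line East 42/97 = 43.3% → Line 2
Line East wins each shift group but Line 2 wins overall — the comparison reverses. Line East's units skew toward night shift, which has a lower base rate.

Yes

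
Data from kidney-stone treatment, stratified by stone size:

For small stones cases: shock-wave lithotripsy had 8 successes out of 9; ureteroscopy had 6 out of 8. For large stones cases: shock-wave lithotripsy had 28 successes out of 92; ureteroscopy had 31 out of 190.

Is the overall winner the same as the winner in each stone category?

Small stones: shock-wave lithotripsy 8/9 = 88.9%, ureteroscopy 6/8 = 75.0% → shock-wave lithotripsy
Large stones: shock-wave lithotripsy 28/92 = 30.4%, ureteroscopy 31/190 = 16.3% → shock-wave lithotripsy
Overall: shock-wave lithotripsy 36/101 = 35.6%, ureteroscopy 37/198 = 18.7% → shock-wave lithotripsy
Shock-wave lithotripsy wins overall and in every stone group — no reversal.

Yes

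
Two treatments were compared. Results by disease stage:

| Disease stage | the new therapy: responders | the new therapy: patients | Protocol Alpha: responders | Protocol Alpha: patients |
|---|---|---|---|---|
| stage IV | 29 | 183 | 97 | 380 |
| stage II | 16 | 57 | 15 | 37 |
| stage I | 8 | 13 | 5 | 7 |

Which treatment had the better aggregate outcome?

Protocol Alpha

Stage IV: the new therapy 29/183 = 15.8%, Protocol Alpha 97/380 = 25.5% → Protocol Alpha
Stage II: the new therapy 16/57 = 28.1%, Protocol Alpha 15/37 = 40.5% → Protocol Alpha
Stage I: the new therapy 8/13 = 61.5%, Protocol Alpha 5/7 = 71.4% → Protocol Alpha
Overall: the new therapy 53/253 = 20.9%, Protocol Alpha 117/424 = 27.6% → Protocol Alpha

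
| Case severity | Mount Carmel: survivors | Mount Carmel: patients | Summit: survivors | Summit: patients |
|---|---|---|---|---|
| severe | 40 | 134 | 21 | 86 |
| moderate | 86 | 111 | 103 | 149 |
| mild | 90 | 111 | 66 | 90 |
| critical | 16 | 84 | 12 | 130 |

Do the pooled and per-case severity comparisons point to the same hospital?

Severe: Mount Carmel 40/134 = 29.9%, Summit 21/86 = 24.4% → Mount Carmel
Moderate: Mount Carmel 86/111 = 77.5%, Summit 103/149 = 69.1% → Mount Carmel
Mild: Mount Carmel 90/111 = 81.1%, Summit 66/90 = 73.3% → Mount Carmel
Critical: Mount Carmel 16/84 = 19.0%, Summit 12/130 = 9.2% → Mount Carmel
Overall: Mount Carmel 232/440 = 52.7%, Summit 202/455 = 44.4% → Mount Carmel
Mount Carmel wins overall and in every case group — no reversal.

Yes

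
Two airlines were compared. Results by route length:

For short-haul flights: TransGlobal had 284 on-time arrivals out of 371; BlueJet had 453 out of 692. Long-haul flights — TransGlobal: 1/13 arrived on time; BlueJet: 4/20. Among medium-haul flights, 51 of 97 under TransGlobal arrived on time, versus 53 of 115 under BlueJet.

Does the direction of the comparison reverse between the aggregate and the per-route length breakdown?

No

Short-haul: TransGlobal 284/371 = 76.5%, BlueJet 453/692 = 65.5% → TransGlobal
Long-haul: TransGlobal 1/13 = 7.7%, BlueJet 4/20 = 20.0% → BlueJet
Medium-haul: TransGlobal 51/97 = 52.6%, BlueJet 53/115 = 46.1% → TransGlobal
Overall: TransGlobal 336/481 = 69.9%, BlueJet 510/827 = 61.7% → TransGlobal
Neither sweeps: TransGlobal wins 2 of 3 groups, BlueJet wins 1. TransGlobal wins overall but not every group — no Simpson reversal.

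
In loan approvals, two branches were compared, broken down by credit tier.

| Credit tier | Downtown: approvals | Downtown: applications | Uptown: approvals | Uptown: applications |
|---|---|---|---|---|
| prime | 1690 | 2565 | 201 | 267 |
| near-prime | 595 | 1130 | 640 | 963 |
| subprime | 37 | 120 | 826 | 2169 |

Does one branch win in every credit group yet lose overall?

Prime: Downtown 1690/2565 = 65.9%, Uptown 201/267 = 75.3% → Uptown
Near-prime: Downtown 595/1130 = 52.7%, Uptown 640/963 = 66.5% → Uptown
Subprime: Downtown 37/120 = 30.8%, Uptown 826/2169 = 38.1% → Uptown
Overall: Downtown 2322/3815 = 60.9%, Uptown 1667/3399 = 49.0% → Downtown
Uptown wins each credit group but Downtown wins overall — the comparison reverses. Uptown's applications skew toward subprime, which has a lower base rate.

Yes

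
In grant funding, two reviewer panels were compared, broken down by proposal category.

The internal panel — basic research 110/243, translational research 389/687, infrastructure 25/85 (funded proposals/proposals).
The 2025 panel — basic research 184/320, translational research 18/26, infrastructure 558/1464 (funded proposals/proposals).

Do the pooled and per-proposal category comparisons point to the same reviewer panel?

No

Basic research: the internal panel 110/243 = 45.3%, the 2025 panel 184/320 = 57.5% → the 2025 panel
Translational research: the internal panel 389/687 = 56.6%, the 2025 panel 18/26 = 69.2% → the 2025 panel
Infrastructure: the internal panel 25/85 = 29.4%, the 2025 panel 558/1464 = 38.1% → the 2025 panel
Overall: the internal panel 524/1015 = 51.6%, the 2025 panel 760/1810 = 42.0% → the internal panel
The 2025 panel wins each proposal group but the internal panel wins overall — the comparison reverses. The 2025 panel's proposals skew toward infrastructure, which has a lower base rate.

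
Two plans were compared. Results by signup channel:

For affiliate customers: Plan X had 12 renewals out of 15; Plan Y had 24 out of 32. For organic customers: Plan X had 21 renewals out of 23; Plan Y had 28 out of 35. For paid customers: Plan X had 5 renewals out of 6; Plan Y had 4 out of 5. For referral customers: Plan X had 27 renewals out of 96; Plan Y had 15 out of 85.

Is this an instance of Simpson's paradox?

No

Affiliate: Plan X 12/15 = 80.0%, Plan Y 24/32 = 75.0% → Plan X
Organic: Plan X 21/23 = 91.3%, Plan Y 28/35 = 80.0% → Plan X
Paid: Plan X 5/6 = 83.3%, Plan Y 4/5 = 80.0% → Plan X
Referral: Plan X 27/96 = 28.1%, Plan Y 15/85 = 17.6% → Plan X
Overall: Plan X 65/140 = 46.4%, Plan Y 71/157 = 45.2% → Plan X
Plan X wins overall and in every signup group — no reversal.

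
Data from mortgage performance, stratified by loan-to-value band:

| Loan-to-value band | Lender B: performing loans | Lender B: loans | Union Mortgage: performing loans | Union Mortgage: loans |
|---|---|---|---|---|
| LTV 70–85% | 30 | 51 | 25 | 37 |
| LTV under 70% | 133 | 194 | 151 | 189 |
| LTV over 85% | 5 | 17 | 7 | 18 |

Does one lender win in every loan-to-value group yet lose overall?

No

LTV 70–85%: Lender B 30/51 = 58.8%, Union Mortgage 25/37 = 67.6% → Union Mortgage
LTV under 70%: Lender B 133/194 = 68.6%, Union Mortgage 151/189 = 79.9% → Union Mortgage
LTV over 85%: Lender B 5/17 = 29.4%, Union Mortgage 7/18 = 38.9% → Union Mortgage
Overall: Lender B 168/262 = 64.1%, Union Mortgage 183/244 = 75.0% → Union Mortgage
Union Mortgage wins overall and in every loan-to-value group — no reversal.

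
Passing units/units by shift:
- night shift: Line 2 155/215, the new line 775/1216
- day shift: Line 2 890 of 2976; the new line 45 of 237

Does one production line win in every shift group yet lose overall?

Yes

Night shift: Line 2 155/215 = 72.1%, the new line 775/1216 = 63.7% → Line 2
Day shift: Line 2 890/2976 = 29.9%, the new line 45/237 = 19.0% → Line 2
Overall: Line 2 1045/3191 = 32.7%, the new line 820/1453 = 56.4% → the new line
Line 2 wins each shift group but the new line wins overall — the comparison reverses. Line 2's units skew toward day shift, which has a lower base rate.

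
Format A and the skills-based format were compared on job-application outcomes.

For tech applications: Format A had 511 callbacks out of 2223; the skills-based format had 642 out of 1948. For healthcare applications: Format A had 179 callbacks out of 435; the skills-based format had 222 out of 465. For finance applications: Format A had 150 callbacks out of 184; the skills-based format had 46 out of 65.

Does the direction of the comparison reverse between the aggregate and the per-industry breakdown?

Tech: Format A 511/2223 = 23.0%, the skills-based format 642/1948 = 33.0% → the skills-based format
Healthcare: Format A 179/435 = 41.1%, the skills-based format 222/465 = 47.7% → the skills-based format
Finance: Format A 150/184 = 81.5%, the skills-based format 46/65 = 70.8% → Format A
Overall: Format A 840/2842 = 29.6%, the skills-based format 910/2478 = 36.7% → the skills-based format
Neither sweeps: Format A wins 1 of 3 groups, the skills-based format wins 2. The skills-based format wins overall but not every group — no Simpson reversal.

No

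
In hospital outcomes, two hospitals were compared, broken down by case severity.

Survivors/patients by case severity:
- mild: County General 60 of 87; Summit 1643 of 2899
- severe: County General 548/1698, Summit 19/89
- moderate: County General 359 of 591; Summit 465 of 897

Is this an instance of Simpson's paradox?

Mild: County General 60/87 = 69.0%, Summit 1643/2899 = 56.7% → County General
Severe: County General 548/1698 = 32.3%, Summit 19/89 = 21.3% → County General
Moderate: County General 359/591 = 60.7%, Summit 465/897 = 51.8% → County General
Overall: County General 967/2376 = 40.7%, Summit 2127/3885 = 54.7% → Summit
County General wins each case group but Summit wins overall — the comparison reverses. County General's patients skew toward severe, which has a lower base rate.

Yes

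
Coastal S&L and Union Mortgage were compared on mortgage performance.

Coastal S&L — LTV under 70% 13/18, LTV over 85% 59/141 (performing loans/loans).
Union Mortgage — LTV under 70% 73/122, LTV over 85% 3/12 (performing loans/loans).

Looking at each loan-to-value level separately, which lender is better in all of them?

LTV under 70%: Coastal S&L 13/18 = 72.2%, Union Mortgage 73/122 = 59.8% → Coastal S&L
LTV over 85%: Coastal S&L 59/141 = 41.8%, Union Mortgage 3/12 = 25.0% → Coastal S&L
Coastal S&L has the higher rate in both groups.

Coastal S&L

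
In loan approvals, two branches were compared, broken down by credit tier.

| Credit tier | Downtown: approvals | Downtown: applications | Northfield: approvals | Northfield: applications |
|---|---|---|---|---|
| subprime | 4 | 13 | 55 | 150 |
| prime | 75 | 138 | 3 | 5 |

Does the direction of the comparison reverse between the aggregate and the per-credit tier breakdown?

Yes

Subprime: Downtown 4/13 = 30.8%, Northfield 55/150 = 36.7% → Northfield
Prime: Downtown 75/138 = 54.3%, Northfield 3/5 = 60.0% → Northfield
Overall: Downtown 79/151 = 52.3%, Northfield 58/155 = 37.4% → Downtown
Northfield wins each credit group but Downtown wins overall — the comparison reverses. Northfield's applications skew toward subprime, which has a lower base rate.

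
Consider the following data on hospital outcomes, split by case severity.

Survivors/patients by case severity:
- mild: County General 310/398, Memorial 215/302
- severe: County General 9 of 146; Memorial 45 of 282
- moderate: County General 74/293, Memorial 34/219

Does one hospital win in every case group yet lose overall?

No

Mild: County General 310/398 = 77.9%, Memorial 215/302 = 71.2% → County General
Severe: County General 9/146 = 6.2%, Memorial 45/282 = 16.0% → Memorial
Moderate: County General 74/293 = 25.3%, Memorial 34/219 = 15.5% → County General
Overall: County General 393/837 = 47.0%, Memorial 294/803 = 36.6% → County General
Neither sweeps: County General wins 2 of 3 groups, Memorial wins 1. County General wins overall but not every group — no Simpson reversal.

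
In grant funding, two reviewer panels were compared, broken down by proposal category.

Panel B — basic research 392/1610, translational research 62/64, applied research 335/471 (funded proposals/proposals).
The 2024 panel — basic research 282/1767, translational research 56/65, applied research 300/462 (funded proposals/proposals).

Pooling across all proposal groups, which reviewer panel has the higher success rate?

Basic research: Panel B 392/1610 = 24.3%, the 2024 panel 282/1767 = 16.0% → Panel B
Translational research: Panel B 62/64 = 96.9%, the 2024 panel 56/65 = 86.2% → Panel B
Applied research: Panel B 335/471 = 71.1%, the 2024 panel 300/462 = 64.9% → Panel B
Overall: Panel B 789/2145 = 36.8%, the 2024 panel 638/2294 = 27.8% → Panel B

Panel B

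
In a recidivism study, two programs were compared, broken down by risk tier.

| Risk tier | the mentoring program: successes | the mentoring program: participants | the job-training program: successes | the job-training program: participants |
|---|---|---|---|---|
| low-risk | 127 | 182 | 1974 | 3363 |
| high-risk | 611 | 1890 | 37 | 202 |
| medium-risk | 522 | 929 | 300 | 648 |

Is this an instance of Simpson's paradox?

Yes

Low-risk: the mentoring program 127/182 = 69.8%, the job-training program 1974/3363 = 58.7% → the mentoring program
High-risk: the mentoring program 611/1890 = 32.3%, the job-training program 37/202 = 18.3% → the mentoring program
Medium-risk: the mentoring program 522/929 = 56.2%, the job-training program 300/648 = 46.3% → the mentoring program
Overall: the mentoring program 1260/3001 = 42.0%, the job-training program 2311/4213 = 54.9% → the job-training program
The mentoring program wins each risk group but the job-training program wins overall — the comparison reverses. The mentoring program's participants skew toward high-risk, which has a lower base rate.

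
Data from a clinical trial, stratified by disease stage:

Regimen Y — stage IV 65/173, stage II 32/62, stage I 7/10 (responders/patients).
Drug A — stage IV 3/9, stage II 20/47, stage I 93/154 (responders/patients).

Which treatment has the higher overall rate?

Drug A

Stage IV: Regimen Y 65/173 = 37.6%, Drug A 3/9 = 33.3% → Regimen Y
Stage II: Regimen Y 32/62 = 51.6%, Drug A 20/47 = 42.6% → Regimen Y
Stage I: Regimen Y 7/10 = 70.0%, Drug A 93/154 = 60.4% → Regimen Y
Overall: Regimen Y 104/245 = 42.4%, Drug A 116/210 = 55.2% → Drug A
(Regimen Y wins every disease group but Drug A wins overall — Regimen Y's patients skew toward the low-rate stage IV group.)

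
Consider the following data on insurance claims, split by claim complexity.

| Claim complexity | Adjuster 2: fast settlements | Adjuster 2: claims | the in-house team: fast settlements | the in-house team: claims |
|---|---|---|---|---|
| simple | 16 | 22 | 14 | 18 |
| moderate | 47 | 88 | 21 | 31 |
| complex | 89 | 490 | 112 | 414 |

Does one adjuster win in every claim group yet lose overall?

No

Simple: Adjuster 2 16/22 = 72.7%, the in-house team 14/18 = 77.8% → the in-house team
Moderate: Adjuster 2 47/88 = 53.4%, the in-house team 21/31 = 67.7% → the in-house team
Complex: Adjuster 2 89/490 = 18.2%, the in-house team 112/414 = 27.1% → the in-house team
Overall: Adjuster 2 152/600 = 25.3%, the in-house team 147/463 = 31.7% → the in-house team
The in-house team wins overall and in every claim group — no reversal.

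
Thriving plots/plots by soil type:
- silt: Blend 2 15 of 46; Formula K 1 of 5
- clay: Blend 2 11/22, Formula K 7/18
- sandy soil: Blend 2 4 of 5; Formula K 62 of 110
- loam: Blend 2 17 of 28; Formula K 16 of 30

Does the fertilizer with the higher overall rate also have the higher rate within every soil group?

Silt: Blend 2 15/46 = 32.6%, Formula K 1/5 = 20.0% → Blend 2
Clay: Blend 2 11/22 = 50.0%, Formula K 7/18 = 38.9% → Blend 2
Sandy soil: Blend 2 4/5 = 80.0%, Formula K 62/110 = 56.4% → Blend 2
Loam: Blend 2 17/28 = 60.7%, Formula K 16/30 = 53.3% → Blend 2
Overall: Blend 2 47/101 = 46.5%, Formula K 86/163 = 52.8% → Formula K
Blend 2 wins each soil group but Formula K wins overall — the comparison reverses. Blend 2's plots skew toward silt, which has a lower base rate.

No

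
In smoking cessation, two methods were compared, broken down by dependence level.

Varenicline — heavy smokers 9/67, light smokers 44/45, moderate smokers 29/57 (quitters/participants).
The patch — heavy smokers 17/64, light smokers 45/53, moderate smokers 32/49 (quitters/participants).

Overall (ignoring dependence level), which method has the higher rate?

the patch

Heavy smokers: varenicline 9/67 = 13.4%, the patch 17/64 = 26.6% → the patch
Light smokers: varenicline 44/45 = 97.8%, the patch 45/53 = 84.9% → varenicline
Moderate smokers: varenicline 29/57 = 50.9%, the patch 32/49 = 65.3% → the patch
Overall: varenicline 82/169 = 48.5%, the patch 94/166 = 56.6% → the patch
(Neither sweeps every dependence group, but the patch has the higher pooled rate.)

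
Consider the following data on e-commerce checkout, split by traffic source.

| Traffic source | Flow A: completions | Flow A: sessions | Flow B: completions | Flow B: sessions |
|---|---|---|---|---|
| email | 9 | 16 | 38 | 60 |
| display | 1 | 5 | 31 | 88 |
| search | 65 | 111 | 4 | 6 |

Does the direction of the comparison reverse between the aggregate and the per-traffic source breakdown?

Email: Flow A 9/16 = 56.2%, Flow B 38/60 = 63.3% → Flow B
Display: Flow A 1/5 = 20.0%, Flow B 31/88 = 35.2% → Flow B
Search: Flow A 65/111 = 58.6%, Flow B 4/6 = 66.7% → Flow B
Overall: Flow A 75/132 = 56.8%, Flow B 73/154 = 47.4% → Flow A
Flow B wins each traffic group but Flow A wins overall — the comparison reverses. Flow B's sessions skew toward display, which has a lower base rate.

Yes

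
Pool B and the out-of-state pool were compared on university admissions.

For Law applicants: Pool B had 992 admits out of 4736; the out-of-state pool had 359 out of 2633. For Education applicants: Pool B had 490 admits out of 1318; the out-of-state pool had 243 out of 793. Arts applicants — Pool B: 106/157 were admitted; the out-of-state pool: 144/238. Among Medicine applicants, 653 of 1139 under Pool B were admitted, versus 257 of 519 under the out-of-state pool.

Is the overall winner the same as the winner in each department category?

Yes

Law: Pool B 992/4736 = 20.9%, the out-of-state pool 359/2633 = 13.6% → Pool B
Education: Pool B 490/1318 = 37.2%, the out-of-state pool 243/793 = 30.6% → Pool B
Arts: Pool B 106/157 = 67.5%, the out-of-state pool 144/238 = 60.5% → Pool B
Medicine: Pool B 653/1139 = 57.3%, the out-of-state pool 257/519 = 49.5% → Pool B
Overall: Pool B 2241/7350 = 30.5%, the out-of-state pool 1003/4183 = 24.0% → Pool B
Pool B wins overall and in every department group — no reversal.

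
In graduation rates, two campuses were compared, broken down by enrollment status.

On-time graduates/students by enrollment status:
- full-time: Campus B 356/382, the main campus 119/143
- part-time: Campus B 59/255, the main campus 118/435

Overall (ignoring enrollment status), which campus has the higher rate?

Campus B

Full-time: Campus B 356/382 = 93.2%, the main campus 119/143 = 83.2% → Campus B
Part-time: Campus B 59/255 = 23.1%, the main campus 118/435 = 27.1% → the main campus
Overall: Campus B 415/637 = 65.1%, the main campus 237/578 = 41.0% → Campus B
(Neither sweeps every enrollment group, but Campus B has the higher pooled rate.)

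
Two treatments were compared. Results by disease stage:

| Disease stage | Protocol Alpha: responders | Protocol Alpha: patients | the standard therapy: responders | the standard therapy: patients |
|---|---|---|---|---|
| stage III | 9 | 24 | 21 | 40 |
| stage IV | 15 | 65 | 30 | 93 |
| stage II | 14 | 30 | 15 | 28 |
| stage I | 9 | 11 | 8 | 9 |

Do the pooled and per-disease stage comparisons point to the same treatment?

Stage III: Protocol Alpha 9/24 = 37.5%, the standard therapy 21/40 = 52.5% → the standard therapy
Stage IV: Protocol Alpha 15/65 = 23.1%, the standard therapy 30/93 = 32.3% → the standard therapy
Stage II: Protocol Alpha 14/30 = 46.7%, the standard therapy 15/28 = 53.6% → the standard therapy
Stage I: Protocol Alpha 9/11 = 81.8%, the standard therapy 8/9 = 88.9% → the standard therapy
Overall: Protocol Alpha 47/130 = 36.2%, the standard therapy 74/170 = 43.5% → the standard therapy
The standard therapy wins overall and in every disease group — no reversal.

Yes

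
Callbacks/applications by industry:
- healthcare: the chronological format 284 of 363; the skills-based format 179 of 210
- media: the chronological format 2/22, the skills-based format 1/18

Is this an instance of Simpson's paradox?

Healthcare: the chronological format 284/363 = 78.2%, the skills-based format 179/210 = 85.2% → the skills-based format
Media: the chronological format 2/22 = 9.1%, the skills-based format 1/18 = 5.6% → the chronological format
Overall: the chronological format 286/385 = 74.3%, the skills-based format 180/228 = 78.9% → the skills-based format
Neither sweeps: the chronological format wins 1 of 2 groups, the skills-based format wins 1. The skills-based format wins overall but not every group — no Simpson reversal.

No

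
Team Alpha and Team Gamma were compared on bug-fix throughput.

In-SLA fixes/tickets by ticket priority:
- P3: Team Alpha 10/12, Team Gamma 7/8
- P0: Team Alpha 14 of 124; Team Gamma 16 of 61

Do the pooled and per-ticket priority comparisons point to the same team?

Yes

P3: Team Alpha 10/12 = 83.3%, Team Gamma 7/8 = 87.5% → Team Gamma
P0: Team Alpha 14/124 = 11.3%, Team Gamma 16/61 = 26.2% → Team Gamma
Overall: Team Alpha 24/136 = 17.6%, Team Gamma 23/69 = 33.3% → Team Gamma
Team Gamma wins overall and in every ticket group — no reversal.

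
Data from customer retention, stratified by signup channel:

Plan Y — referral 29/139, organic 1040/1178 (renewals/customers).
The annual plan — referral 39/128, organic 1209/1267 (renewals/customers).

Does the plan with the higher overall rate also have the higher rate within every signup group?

Referral: Plan Y 29/139 = 20.9%, the annual plan 39/128 = 30.5% → the annual plan
Organic: Plan Y 1040/1178 = 88.3%, the annual plan 1209/1267 = 95.4% → the annual plan
Overall: Plan Y 1069/1317 = 81.2%, the annual plan 1248/1395 = 89.5% → the annual plan
The annual plan wins overall and in every signup group — no reversal.

Yes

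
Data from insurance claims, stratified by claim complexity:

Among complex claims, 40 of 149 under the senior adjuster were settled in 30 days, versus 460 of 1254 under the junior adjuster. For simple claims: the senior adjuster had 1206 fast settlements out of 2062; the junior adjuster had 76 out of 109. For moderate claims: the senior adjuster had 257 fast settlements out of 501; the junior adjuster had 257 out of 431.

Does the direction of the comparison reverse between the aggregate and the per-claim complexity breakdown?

Yes

Complex: the senior adjuster 40/149 = 26.8%, the junior adjuster 460/1254 = 36.7% → the junior adjuster
Simple: the senior adjuster 1206/2062 = 58.5%, the junior adjuster 76/109 = 69.7% → the junior adjuster
Moderate: the senior adjuster 257/501 = 51.3%, the junior adjuster 257/431 = 59.6% → the junior adjuster
Overall: the senior adjuster 1503/2712 = 55.4%, the junior adjuster 793/1794 = 44.2% → the senior adjuster
The junior adjuster wins each claim group but the senior adjuster wins overall — the comparison reverses. The junior adjuster's claims skew toward complex, which has a lower base rate.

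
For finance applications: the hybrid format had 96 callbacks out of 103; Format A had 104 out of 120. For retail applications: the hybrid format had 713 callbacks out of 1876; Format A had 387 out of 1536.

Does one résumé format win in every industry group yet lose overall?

Finance: the hybrid format 96/103 = 93.2%, Format A 104/120 = 86.7% → the hybrid format
Retail: the hybrid format 713/1876 = 38.0%, Format A 387/1536 = 25.2% → the hybrid format
Overall: the hybrid format 809/1979 = 40.9%, Format A 491/1656 = 29.6% → the hybrid format
The hybrid format wins overall and in every industry group — no reversal.

No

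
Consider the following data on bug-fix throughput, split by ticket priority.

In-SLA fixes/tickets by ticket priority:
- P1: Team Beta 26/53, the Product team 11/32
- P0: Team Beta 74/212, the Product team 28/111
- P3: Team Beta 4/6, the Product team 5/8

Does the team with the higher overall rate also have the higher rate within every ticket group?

Yes

P1: Team Beta 26/53 = 49.1%, the Product team 11/32 = 34.4% → Team Beta
P0: Team Beta 74/212 = 34.9%, the Product team 28/111 = 25.2% → Team Beta
P3: Team Beta 4/6 = 66.7%, the Product team 5/8 = 62.5% → Team Beta
Overall: Team Beta 104/271 = 38.4%, the Product team 44/151 = 29.1% → Team Beta
Team Beta wins overall and in every ticket group — no reversal.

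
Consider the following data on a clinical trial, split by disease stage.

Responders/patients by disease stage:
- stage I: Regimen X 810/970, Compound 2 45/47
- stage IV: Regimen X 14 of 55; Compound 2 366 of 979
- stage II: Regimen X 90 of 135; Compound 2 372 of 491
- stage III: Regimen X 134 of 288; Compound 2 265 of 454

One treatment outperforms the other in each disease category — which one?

Compound 2

Stage I: Regimen X 810/970 = 83.5%, Compound 2 45/47 = 95.7% → Compound 2
Stage IV: Regimen X 14/55 = 25.5%, Compound 2 366/979 = 37.4% → Compound 2
Stage II: Regimen X 90/135 = 66.7%, Compound 2 372/491 = 75.8% → Compound 2
Stage III: Regimen X 134/288 = 46.5%, Compound 2 265/454 = 58.4% → Compound 2
Compound 2 has the higher rate in all 4 groups.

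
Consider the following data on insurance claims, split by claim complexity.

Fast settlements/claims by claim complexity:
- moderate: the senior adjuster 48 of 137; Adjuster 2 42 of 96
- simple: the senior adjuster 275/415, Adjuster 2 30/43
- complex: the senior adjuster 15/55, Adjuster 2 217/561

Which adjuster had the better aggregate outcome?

the senior adjuster

Moderate: the senior adjuster 48/137 = 35.0%, Adjuster 2 42/96 = 43.8% → Adjuster 2
Simple: the senior adjuster 275/415 = 66.3%, Adjuster 2 30/43 = 69.8% → Adjuster 2
Complex: the senior adjuster 15/55 = 27.3%, Adjuster 2 217/561 = 38.7% → Adjuster 2
Overall: the senior adjuster 338/607 = 55.7%, Adjuster 2 289/700 = 41.3% → the senior adjuster
(Adjuster 2 wins every claim group but the senior adjuster wins overall — Adjuster 2's claims skew toward the low-rate complex group.)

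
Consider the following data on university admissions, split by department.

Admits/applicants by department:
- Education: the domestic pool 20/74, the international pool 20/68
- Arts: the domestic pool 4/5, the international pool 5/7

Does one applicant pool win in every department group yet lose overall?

No

Education: the domestic pool 20/74 = 27.0%, the international pool 20/68 = 29.4% → the international pool
Arts: the domestic pool 4/5 = 80.0%, the international pool 5/7 = 71.4% → the domestic pool
Overall: the domestic pool 24/79 = 30.4%, the international pool 25/75 = 33.3% → the international pool
Neither sweeps: the domestic pool wins 1 of 2 groups, the international pool wins 1. The international pool wins overall but not every group — no Simpson reversal.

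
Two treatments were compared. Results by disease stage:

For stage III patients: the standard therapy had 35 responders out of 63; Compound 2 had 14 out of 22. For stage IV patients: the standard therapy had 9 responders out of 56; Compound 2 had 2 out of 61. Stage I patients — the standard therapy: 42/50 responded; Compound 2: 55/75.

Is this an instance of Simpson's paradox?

Stage III: the standard therapy 35/63 = 55.6%, Compound 2 14/22 = 63.6% → Compound 2
Stage IV: the standard therapy 9/56 = 16.1%, Compound 2 2/61 = 3.3% → the standard therapy
Stage I: the standard therapy 42/50 = 84.0%, Compound 2 55/75 = 73.3% → the standard therapy
Overall: the standard therapy 86/169 = 50.9%, Compound 2 71/158 = 44.9% → the standard therapy
Neither sweeps: the standard therapy wins 2 of 3 groups, Compound 2 wins 1. The standard therapy wins overall but not every group — no Simpson reversal.

No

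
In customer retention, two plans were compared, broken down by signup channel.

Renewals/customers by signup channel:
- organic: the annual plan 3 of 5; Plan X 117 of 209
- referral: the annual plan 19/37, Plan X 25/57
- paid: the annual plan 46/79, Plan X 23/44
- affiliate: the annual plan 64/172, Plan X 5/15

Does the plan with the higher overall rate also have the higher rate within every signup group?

No

Organic: the annual plan 3/5 = 60.0%, Plan X 117/209 = 56.0% → the annual plan
Referral: the annual plan 19/37 = 51.4%, Plan X 25/57 = 43.9% → the annual plan
Paid: the annual plan 46/79 = 58.2%, Plan X 23/44 = 52.3% → the annual plan
Affiliate: the annual plan 64/172 = 37.2%, Plan X 5/15 = 33.3% → the annual plan
Overall: the annual plan 132/293 = 45.1%, Plan X 170/325 = 52.3% → Plan X
The annual plan wins each signup group but Plan X wins overall — the comparison reverses. The annual plan's customers skew toward affiliate, which has a lower base rate.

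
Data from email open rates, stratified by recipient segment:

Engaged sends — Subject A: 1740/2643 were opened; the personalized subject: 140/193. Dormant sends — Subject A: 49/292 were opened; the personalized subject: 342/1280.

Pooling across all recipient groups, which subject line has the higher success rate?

Engaged: Subject A 1740/2643 = 65.8%, the personalized subject 140/193 = 72.5% → the personalized subject
Dormant: Subject A 49/292 = 16.8%, the personalized subject 342/1280 = 26.7% → the personalized subject
Overall: Subject A 1789/2935 = 61.0%, the personalized subject 482/1473 = 32.7% → Subject A
(The personalized subject wins every recipient group but Subject A wins overall — the personalized subject's sends skew toward the low-rate dormant group.)

Subject A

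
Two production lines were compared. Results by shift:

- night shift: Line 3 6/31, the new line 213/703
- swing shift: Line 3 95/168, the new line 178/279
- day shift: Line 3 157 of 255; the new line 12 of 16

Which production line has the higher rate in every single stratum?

Night shift: Line 3 6/31 = 19.4%, the new line 213/703 = 30.3% → the new line
Swing shift: Line 3 95/168 = 56.5%, the new line 178/279 = 63.8% → the new line
Day shift: Line 3 157/255 = 61.6%, the new line 12/16 = 75.0% → the new line
The new line has the higher rate in all 3 groups.

the new line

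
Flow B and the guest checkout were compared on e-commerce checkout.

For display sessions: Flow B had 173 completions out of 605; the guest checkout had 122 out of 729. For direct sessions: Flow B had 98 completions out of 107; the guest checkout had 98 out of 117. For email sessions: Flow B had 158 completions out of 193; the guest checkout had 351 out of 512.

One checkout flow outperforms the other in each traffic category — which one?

Display: Flow B 173/605 = 28.6%, the guest checkout 122/729 = 16.7% → Flow B
Direct: Flow B 98/107 = 91.6%, the guest checkout 98/117 = 83.8% → Flow B
Email: Flow B 158/193 = 81.9%, the guest checkout 351/512 = 68.6% → Flow B
Flow B has the higher rate in all 3 groups.

Flow B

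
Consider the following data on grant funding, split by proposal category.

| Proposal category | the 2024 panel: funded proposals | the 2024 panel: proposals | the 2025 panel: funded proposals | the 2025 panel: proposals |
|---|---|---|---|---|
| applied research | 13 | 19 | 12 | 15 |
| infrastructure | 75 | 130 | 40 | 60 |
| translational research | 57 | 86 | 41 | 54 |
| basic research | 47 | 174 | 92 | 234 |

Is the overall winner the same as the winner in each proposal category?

Applied research: the 2024 panel 13/19 = 68.4%, the 2025 panel 12/15 = 80.0% → the 2025 panel
Infrastructure: the 2024 panel 75/130 = 57.7%, the 2025 panel 40/60 = 66.7% → the 2025 panel
Translational research: the 2024 panel 57/86 = 66.3%, the 2025 panel 41/54 = 75.9% → the 2025 panel
Basic research: the 2024 panel 47/174 = 27.0%, the 2025 panel 92/234 = 39.3% → the 2025 panel
Overall: the 2024 panel 192/409 = 46.9%, the 2025 panel 185/363 = 51.0% → the 2025 panel
The 2025 panel wins overall and in every proposal group — no reversal.

Yes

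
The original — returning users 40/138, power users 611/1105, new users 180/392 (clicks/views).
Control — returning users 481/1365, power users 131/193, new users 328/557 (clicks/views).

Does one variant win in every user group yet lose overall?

Returning users: the original 40/138 = 29.0%, Control 481/1365 = 35.2% → Control
Power users: the original 611/1105 = 55.3%, Control 131/193 = 67.9% → Control
New users: the original 180/392 = 45.9%, Control 328/557 = 58.9% → Control
Overall: the original 831/1635 = 50.8%, Control 940/2115 = 44.4% → the original
Control wins each user group but the original wins overall — the comparison reverses. Control's views skew toward returning users, which has a lower base rate.

Yes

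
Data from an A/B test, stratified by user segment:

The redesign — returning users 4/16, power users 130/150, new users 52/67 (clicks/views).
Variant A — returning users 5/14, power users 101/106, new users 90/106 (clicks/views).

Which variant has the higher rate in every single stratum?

Variant A

Returning users: the redesign 4/16 = 25.0%, Variant A 5/14 = 35.7% → Variant A
Power users: the redesign 130/150 = 86.7%, Variant A 101/106 = 95.3% → Variant A
New users: the redesign 52/67 = 77.6%, Variant A 90/106 = 84.9% → Variant A
Variant A has the higher rate in all 3 groups.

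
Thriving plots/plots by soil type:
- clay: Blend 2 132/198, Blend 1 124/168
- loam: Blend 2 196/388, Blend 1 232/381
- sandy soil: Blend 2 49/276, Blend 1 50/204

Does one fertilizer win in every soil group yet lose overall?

Clay: Blend 2 132/198 = 66.7%, Blend 1 124/168 = 73.8% → Blend 1
Loam: Blend 2 196/388 = 50.5%, Blend 1 232/381 = 60.9% → Blend 1
Sandy soil: Blend 2 49/276 = 17.8%, Blend 1 50/204 = 24.5% → Blend 1
Overall: Blend 2 377/862 = 43.7%, Blend 1 406/753 = 53.9% → Blend 1
Blend 1 wins overall and in every soil group — no reversal.

No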